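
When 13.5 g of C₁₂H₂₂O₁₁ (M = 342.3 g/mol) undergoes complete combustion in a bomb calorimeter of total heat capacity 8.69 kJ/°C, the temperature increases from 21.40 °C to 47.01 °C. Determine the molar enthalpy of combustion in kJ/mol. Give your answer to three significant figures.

ΔT = 47.01 − 21.40 = 25.61 °C
q_cal = C_cal × ΔT = 8.69 × 25.61 = 222.5509 kJ
n = 13.5 / 342.3 = 0.03944 mol
q_rxn = −q_cal = -222.5509 kJ
ΔH = -222.5509 / 0.03944 = -5643 kJ/mol

ΔH = -5640 kJ/mol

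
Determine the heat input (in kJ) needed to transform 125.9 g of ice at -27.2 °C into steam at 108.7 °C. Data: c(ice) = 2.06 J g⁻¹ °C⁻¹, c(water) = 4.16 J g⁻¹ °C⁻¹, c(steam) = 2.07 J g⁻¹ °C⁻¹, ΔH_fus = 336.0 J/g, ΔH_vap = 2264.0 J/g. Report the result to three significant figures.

q = 389 kJ

q1 (heat ice -27.2→0.0 °C): 125.9 × 2.06 × 27.2 = 7054 J
q2 (melt at 0 °C): 125.9 × 336.0 = 42302 J
q3 (heat water 0.0→100.0 °C): 125.9 × 4.16 × 100.0 = 52374 J
q4 (vaporize at 100 °C): 125.9 × 2264.0 = 285038 J
q5 (heat steam 100.0→108.7 °C): 125.9 × 2.07 × 8.7 = 2267 J
Total: 7054 + 42302 + 52374 + 285038 + 2267 = 389035 J = 389 kJ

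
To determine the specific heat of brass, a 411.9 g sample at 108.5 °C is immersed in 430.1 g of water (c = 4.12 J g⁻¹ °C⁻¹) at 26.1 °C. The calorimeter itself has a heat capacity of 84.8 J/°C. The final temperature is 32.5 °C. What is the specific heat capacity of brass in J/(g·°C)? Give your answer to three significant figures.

q_gained = (430.1 × 4.12 + 84.8) × (32.5 − 26.1) = 11884 J
q_lost = 411.9 × c × (108.5 − 32.5) = 31304.4 c
Set equal: c = 11884 / 31304.4 = 0.380 J/(g·°C)

c = 0.380 J/(g·°C)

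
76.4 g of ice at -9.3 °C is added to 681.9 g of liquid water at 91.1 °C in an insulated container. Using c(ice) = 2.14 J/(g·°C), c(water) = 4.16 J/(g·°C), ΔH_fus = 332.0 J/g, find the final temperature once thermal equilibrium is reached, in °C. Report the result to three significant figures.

T_f = 73.4 °C

Heat to bring ice to 0 °C and melt it: q₁ = 76.4×2.14×9.3 + 76.4×332.0 = 26885 J
Heat the water can supply cooling to 0 °C: 681.9×4.16×91.1 = 258424 J > q₁, so all ice melts.
Energy balance: 681.9×4.16×(91.1 − T) = 26885 + 76.4×4.16×(T − 0)
2836.704(91.1 − T) = 26885 + 317.824 T
258424 − 26885 = 3154.528 T
T = 231539 / 3154.528 = 73.40 °C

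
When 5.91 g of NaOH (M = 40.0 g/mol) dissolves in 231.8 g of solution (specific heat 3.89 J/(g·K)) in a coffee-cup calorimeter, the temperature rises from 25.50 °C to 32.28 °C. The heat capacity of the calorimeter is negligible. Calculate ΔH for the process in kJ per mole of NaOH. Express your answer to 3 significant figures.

|ΔT| = |32.28 − 25.50| = 6.78 °C
|q_surr| = (231.8 × 3.89) × 6.78 = 901.702 × 6.78 = 6114 J
n(NaOH) = 5.91 / 40.0 = 0.1478 mol
Temperature rose, so q_rxn = −|q_surr| = -6.114 kJ
ΔH = q_rxn / n = -41.37 kJ/mol

ΔH = -41.4 kJ/mol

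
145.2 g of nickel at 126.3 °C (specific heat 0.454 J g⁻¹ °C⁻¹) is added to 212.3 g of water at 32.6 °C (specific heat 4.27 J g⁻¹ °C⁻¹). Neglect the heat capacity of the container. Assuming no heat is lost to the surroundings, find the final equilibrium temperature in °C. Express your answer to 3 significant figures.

T_f = 39.0 °C

Heat lost by nickel = heat gained by water.
(145.2)(0.454)(126.3 − T) = (212.3)(4.27)(T − 32.6)
65.9208 (126.3 − T) = 906.521 (T − 32.6)
8325.8 − 65.9208 T = 906.521 T − 29553
37878.8 = 972.4418 T
T = 38.95 °C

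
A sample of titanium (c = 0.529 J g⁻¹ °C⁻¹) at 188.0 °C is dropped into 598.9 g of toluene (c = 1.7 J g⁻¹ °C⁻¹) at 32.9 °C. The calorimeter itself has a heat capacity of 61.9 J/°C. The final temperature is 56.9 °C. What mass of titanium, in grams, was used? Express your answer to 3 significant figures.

m = 374 g

q_gained = (598.9 × 1.7 + 61.9) × (56.9 − 32.9) = 25920 J
q_lost = m × 0.529 × (188.0 − 56.9) = 69.3519 m
m = 25920 / 69.3519 = 374 g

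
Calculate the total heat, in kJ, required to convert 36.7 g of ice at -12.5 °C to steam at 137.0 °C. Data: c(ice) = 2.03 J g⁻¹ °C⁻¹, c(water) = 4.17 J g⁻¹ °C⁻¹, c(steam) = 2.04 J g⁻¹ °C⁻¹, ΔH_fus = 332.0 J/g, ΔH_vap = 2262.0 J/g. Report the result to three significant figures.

q1 (heat ice -12.5→0.0 °C): 36.7 × 2.03 × 12.5 = 931 J
q2 (melt at 0 °C): 36.7 × 332.0 = 12184 J
q3 (heat water 0.0→100.0 °C): 36.7 × 4.17 × 100.0 = 15304 J
q4 (vaporize at 100 °C): 36.7 × 2262.0 = 83015 J
q5 (heat steam 100.0→137.0 °C): 36.7 × 2.04 × 37.0 = 2770 J
Total: 931 + 12184 + 15304 + 83015 + 2770 = 114204 J = 114 kJ

q = 114 kJ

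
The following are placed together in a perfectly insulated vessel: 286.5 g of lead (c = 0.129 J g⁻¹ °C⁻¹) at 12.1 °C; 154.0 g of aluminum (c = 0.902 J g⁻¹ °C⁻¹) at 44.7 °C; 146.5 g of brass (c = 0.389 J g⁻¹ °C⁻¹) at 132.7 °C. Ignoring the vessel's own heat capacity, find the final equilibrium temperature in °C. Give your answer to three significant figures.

T_f = 61.1 °C

Σ mᵢcᵢ(T − Tᵢ) = 0  ⇒  T = Σ mᵢcᵢTᵢ / Σ mᵢcᵢ
Σ mᵢcᵢ = 286.5×0.129 + 154.0×0.902 + 146.5×0.389 = 232.8550
Σ mᵢcᵢTᵢ = 36.9585×12.1 + 138.908×44.7 + 56.9885×132.7 = 14219
T = 14219 / 232.8550 = 61.06 °C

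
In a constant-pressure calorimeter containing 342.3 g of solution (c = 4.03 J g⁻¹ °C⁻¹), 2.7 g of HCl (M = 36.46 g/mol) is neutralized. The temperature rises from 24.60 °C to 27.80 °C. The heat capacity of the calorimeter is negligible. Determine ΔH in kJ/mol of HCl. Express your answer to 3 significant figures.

ΔH = -59.6 kJ/mol

|ΔT| = |27.80 − 24.60| = 3.20 °C
|q_surr| = (342.3 × 4.03) × 3.20 = 1379.469 × 3.20 = 4414 J
n(HCl) = 2.7 / 36.46 = 0.07405 mol
Temperature rose, so q_rxn = −|q_surr| = -4.414 kJ
ΔH = q_rxn / n = -59.61 kJ/mol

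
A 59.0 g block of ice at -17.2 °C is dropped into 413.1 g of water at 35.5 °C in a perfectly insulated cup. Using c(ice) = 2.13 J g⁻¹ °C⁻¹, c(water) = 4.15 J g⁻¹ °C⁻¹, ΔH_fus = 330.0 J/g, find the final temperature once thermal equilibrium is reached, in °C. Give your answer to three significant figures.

Heat to bring ice to 0 °C and melt it: q₁ = 59.0×2.13×17.2 + 59.0×330.0 = 21632 J
Heat the water can supply cooling to 0 °C: 413.1×4.15×35.5 = 60860.0 J > q₁, so all ice melts.
Energy balance: 413.1×4.15×(35.5 − T) = 21632 + 59.0×4.15×(T − 0)
1714.365(35.5 − T) = 21632 + 244.85 T
60860.0 − 21632 = 1959.215 T
T = 39228.0 / 1959.215 = 20.02 °C

T_f = 20.0 °C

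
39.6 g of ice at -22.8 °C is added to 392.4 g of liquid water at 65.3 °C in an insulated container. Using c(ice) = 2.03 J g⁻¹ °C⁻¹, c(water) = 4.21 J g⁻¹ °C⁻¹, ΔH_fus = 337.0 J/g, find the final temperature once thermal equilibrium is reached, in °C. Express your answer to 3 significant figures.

Heat to bring ice to 0 °C and melt it: q₁ = 39.6×2.03×22.8 + 39.6×337.0 = 15178 J
Heat the water can supply cooling to 0 °C: 392.4×4.21×65.3 = 107876 J > q₁, so all ice melts.
Energy balance: 392.4×4.21×(65.3 − T) = 15178 + 39.6×4.21×(T − 0)
1652.004(65.3 − T) = 15178 + 166.716 T
107876 − 15178 = 1818.720 T
T = 92698 / 1818.720 = 50.97 °C

T_f = 51.0 °C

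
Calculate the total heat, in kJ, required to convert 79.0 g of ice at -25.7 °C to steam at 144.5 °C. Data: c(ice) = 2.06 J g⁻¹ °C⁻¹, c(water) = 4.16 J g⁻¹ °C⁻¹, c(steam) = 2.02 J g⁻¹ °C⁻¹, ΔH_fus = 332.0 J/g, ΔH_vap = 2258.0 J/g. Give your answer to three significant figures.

q1 (heat ice -25.7→0.0 °C): 79.0 × 2.06 × 25.7 = 4182 J
q2 (melt at 0 °C): 79.0 × 332.0 = 26228 J
q3 (heat water 0.0→100.0 °C): 79.0 × 4.16 × 100.0 = 32864 J
q4 (vaporize at 100 °C): 79.0 × 2258.0 = 178382 J
q5 (heat steam 100.0→144.5 °C): 79.0 × 2.02 × 44.5 = 7101 J
Total: 4182 + 26228 + 32864 + 178382 + 7101 = 248757 J = 249 kJ

q = 249 kJ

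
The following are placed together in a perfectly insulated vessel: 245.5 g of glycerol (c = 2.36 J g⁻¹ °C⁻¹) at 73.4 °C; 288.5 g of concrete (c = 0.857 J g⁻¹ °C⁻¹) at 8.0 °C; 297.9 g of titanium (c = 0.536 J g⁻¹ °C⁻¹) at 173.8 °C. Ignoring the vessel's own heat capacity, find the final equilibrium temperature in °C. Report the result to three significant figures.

Σ mᵢcᵢ(T − Tᵢ) = 0  ⇒  T = Σ mᵢcᵢTᵢ / Σ mᵢcᵢ
Σ mᵢcᵢ = 245.5×2.36 + 288.5×0.857 + 297.9×0.536 = 986.2989
Σ mᵢcᵢTᵢ = 579.38×73.4 + 247.2445×8.0 + 159.6744×173.8 = 72256
T = 72256 / 986.2989 = 73.26 °C

T_f = 73.3 °C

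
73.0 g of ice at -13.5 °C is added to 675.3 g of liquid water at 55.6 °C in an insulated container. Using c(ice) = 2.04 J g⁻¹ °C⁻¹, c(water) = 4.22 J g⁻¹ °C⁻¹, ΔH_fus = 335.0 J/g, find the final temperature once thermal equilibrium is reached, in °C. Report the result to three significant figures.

T_f = 41.8 °C

Heat to bring ice to 0 °C and melt it: q₁ = 73.0×2.04×13.5 + 73.0×335.0 = 26465 J
Heat the water can supply cooling to 0 °C: 675.3×4.22×55.6 = 158447 J > q₁, so all ice melts.
Energy balance: 675.3×4.22×(55.6 − T) = 26465 + 73.0×4.22×(T − 0)
2849.766(55.6 − T) = 26465 + 308.06 T
158447 − 26465 = 3157.826 T
T = 131982 / 3157.826 = 41.80 °C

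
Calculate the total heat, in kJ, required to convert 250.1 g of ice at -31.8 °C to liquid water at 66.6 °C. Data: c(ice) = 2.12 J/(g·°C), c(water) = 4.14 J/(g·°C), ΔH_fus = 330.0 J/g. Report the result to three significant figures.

q1 (heat ice -31.8→0.0 °C): 250.1 × 2.12 × 31.8 = 16861 J
q2 (melt at 0 °C): 250.1 × 330.0 = 82533 J
q3 (heat water 0.0→66.6 °C): 250.1 × 4.14 × 66.6 = 68959 J
Total: 16861 + 82533 + 68959 = 168353 J = 168 kJ

q = 168 kJ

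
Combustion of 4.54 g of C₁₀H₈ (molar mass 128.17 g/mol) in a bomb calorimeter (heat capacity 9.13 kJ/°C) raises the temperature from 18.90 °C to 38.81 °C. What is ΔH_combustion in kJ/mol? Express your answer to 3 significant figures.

ΔH = -5130 kJ/mol

ΔT = 38.81 − 18.90 = 19.91 °C
q_cal = C_cal × ΔT = 9.13 × 19.91 = 181.7783 kJ
n = 4.54 / 128.17 = 0.03542 mol
q_rxn = −q_cal = -181.7783 kJ
ΔH = -181.7783 / 0.03542 = -5132 kJ/mol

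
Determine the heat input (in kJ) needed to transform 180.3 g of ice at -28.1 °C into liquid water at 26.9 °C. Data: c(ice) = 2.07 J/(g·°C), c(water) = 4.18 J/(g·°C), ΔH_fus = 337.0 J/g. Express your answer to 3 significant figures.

q1 (heat ice -28.1→0.0 °C): 180.3 × 2.07 × 28.1 = 10488 J
q2 (melt at 0 °C): 180.3 × 337.0 = 60761 J
q3 (heat water 0.0→26.9 °C): 180.3 × 4.18 × 26.9 = 20273 J
Total: 10488 + 60761 + 20273 = 91522 J = 91.5 kJ

q = 91.5 kJ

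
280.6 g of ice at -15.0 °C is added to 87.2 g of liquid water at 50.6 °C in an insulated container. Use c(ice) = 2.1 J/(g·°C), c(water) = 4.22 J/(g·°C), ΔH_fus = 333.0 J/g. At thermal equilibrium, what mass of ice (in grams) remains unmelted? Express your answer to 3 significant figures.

Heat to warm all ice to 0 °C: 280.6×2.1×15.0 = 8838.9 J
Heat released by water cooling to 0 °C: 87.2×4.22×50.6 = 18620 J
18620 J < 8838.9 + 280.6×333.0 = 102278.7 J, so not all ice melts; final T = 0 °C.
Heat left for melting: 18620 − 8838.9 = 9781.1 J
Mass melted = 9781.1 / 333.0 = 29.37 g
Ice remaining = 280.6 − 29.37 = 251.23 g

m_ice remaining = 251 g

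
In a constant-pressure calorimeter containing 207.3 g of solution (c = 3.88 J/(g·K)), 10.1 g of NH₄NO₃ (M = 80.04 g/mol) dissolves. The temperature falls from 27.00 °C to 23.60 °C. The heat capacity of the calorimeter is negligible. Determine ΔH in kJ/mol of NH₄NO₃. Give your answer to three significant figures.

ΔH = 21.7 kJ/mol

|ΔT| = |23.60 − 27.00| = 3.40 °C
|q_surr| = (207.3 × 3.88) × 3.40 = 804.324 × 3.40 = 2735 J
n(NH₄NO₃) = 10.1 / 80.04 = 0.1262 mol
Temperature fell, so q_rxn = +|q_surr| = 2.735 kJ
ΔH = q_rxn / n = 21.67 kJ/mol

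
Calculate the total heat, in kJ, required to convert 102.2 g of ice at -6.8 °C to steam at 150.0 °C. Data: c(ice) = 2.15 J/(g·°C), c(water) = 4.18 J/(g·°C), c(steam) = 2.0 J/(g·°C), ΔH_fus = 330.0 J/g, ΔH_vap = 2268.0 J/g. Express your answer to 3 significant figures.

q = 320 kJ

q1 (heat ice -6.8→0.0 °C): 102.2 × 2.15 × 6.8 = 1494 J
q2 (melt at 0 °C): 102.2 × 330.0 = 33726 J
q3 (heat water 0.0→100.0 °C): 102.2 × 4.18 × 100.0 = 42720 J
q4 (vaporize at 100 °C): 102.2 × 2268.0 = 231790 J
q5 (heat steam 100.0→150.0 °C): 102.2 × 2.0 × 50.0 = 10220 J
Total: 1494 + 33726 + 42720 + 231790 + 10220 = 319950 J = 320 kJ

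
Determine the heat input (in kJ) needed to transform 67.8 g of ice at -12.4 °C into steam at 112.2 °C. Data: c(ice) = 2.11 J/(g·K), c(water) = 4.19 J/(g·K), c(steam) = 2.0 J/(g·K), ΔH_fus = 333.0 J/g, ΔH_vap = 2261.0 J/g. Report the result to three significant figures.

q = 208 kJ

q1 (heat ice -12.4→0.0 °C): 67.8 × 2.11 × 12.4 = 1774 J
q2 (melt at 0 °C): 67.8 × 333.0 = 22577 J
q3 (heat water 0.0→100.0 °C): 67.8 × 4.19 × 100.0 = 28408 J
q4 (vaporize at 100 °C): 67.8 × 2261.0 = 153296 J
q5 (heat steam 100.0→112.2 °C): 67.8 × 2.0 × 12.2 = 1654 J
Total: 1774 + 22577 + 28408 + 153296 + 1654 = 207709 J = 208 kJ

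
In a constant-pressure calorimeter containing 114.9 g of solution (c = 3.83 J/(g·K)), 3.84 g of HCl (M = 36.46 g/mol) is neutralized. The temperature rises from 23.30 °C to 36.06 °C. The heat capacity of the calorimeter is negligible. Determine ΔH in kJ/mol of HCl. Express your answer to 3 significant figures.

|ΔT| = |36.06 − 23.30| = 12.76 °C
|q_surr| = (114.9 × 3.83) × 12.76 = 440.067 × 12.76 = 5615 J
n(HCl) = 3.84 / 36.46 = 0.1053 mol
Temperature rose, so q_rxn = −|q_surr| = -5.615 kJ
ΔH = q_rxn / n = -53.32 kJ/mol

ΔH = -53.3 kJ/mol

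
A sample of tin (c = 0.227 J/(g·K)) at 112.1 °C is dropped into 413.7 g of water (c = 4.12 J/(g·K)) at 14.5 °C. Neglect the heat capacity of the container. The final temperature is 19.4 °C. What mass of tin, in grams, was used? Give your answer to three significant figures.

m = 397 g

q_gained = (413.7 × 4.12) × (19.4 − 14.5) = 8352 J
q_lost = m × 0.227 × (112.1 − 19.4) = 21.0429 m
m = 8352 / 21.0429 = 397 g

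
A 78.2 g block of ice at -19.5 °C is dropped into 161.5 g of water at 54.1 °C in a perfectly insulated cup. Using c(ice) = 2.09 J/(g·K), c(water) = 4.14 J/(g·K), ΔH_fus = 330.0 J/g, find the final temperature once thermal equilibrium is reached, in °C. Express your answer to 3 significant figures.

Heat to bring ice to 0 °C and melt it: q₁ = 78.2×2.09×19.5 + 78.2×330.0 = 28993 J
Heat the water can supply cooling to 0 °C: 161.5×4.14×54.1 = 36171.8 J > q₁, so all ice melts.
Energy balance: 161.5×4.14×(54.1 − T) = 28993 + 78.2×4.14×(T − 0)
668.61(54.1 − T) = 28993 + 323.748 T
36171.8 − 28993 = 992.358 T
T = 7178.8 / 992.358 = 7.234 °C

T_f = 7.23 °C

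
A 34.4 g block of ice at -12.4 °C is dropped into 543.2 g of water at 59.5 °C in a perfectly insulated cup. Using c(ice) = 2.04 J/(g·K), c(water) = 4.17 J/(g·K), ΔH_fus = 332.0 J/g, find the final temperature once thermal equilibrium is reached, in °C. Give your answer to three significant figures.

Heat to bring ice to 0 °C and melt it: q₁ = 34.4×2.04×12.4 + 34.4×332.0 = 12291 J
Heat the water can supply cooling to 0 °C: 543.2×4.17×59.5 = 134776 J > q₁, so all ice melts.
Energy balance: 543.2×4.17×(59.5 − T) = 12291 + 34.4×4.17×(T − 0)
2265.144(59.5 − T) = 12291 + 143.448 T
134776 − 12291 = 2408.592 T
T = 122485 / 2408.592 = 50.85 °C

T_f = 50.9 °C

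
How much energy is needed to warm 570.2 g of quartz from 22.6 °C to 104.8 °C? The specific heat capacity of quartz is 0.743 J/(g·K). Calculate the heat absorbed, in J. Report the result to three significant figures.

q = m c ΔT = 570.2 × 0.743 × (104.8 − 22.6)
q = 570.2 × 0.743 × 82.2 = 34820 J

q = 34800 J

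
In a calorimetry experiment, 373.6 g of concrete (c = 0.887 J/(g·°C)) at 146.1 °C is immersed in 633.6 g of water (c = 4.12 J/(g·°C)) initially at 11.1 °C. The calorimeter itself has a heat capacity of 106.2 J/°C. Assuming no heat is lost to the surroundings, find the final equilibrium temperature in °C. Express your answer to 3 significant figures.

Heat lost by concrete = heat gained by water + calorimeter.
(373.6)(0.887)(146.1 − T) = [(633.6)(4.12) + 106.2](T − 11.1)
331.3832 (146.1 − T) = 2716.632 (T − 11.1)
48415 − 331.3832 T = 2716.632 T − 30155
78570 = 3048.0152 T
T = 25.78 °C

T_f = 25.8 °C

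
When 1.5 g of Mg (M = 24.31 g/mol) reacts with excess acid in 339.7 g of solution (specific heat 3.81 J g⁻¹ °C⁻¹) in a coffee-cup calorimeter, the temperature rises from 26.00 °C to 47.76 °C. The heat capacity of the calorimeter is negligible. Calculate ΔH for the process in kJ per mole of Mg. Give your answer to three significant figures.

|ΔT| = |47.76 − 26.00| = 21.76 °C
|q_surr| = (339.7 × 3.81) × 21.76 = 1294.257 × 21.76 = 28160 J
n(Mg) = 1.5 / 24.31 = 0.06170 mol
Temperature rose, so q_rxn = −|q_surr| = -28.16 kJ
ΔH = q_rxn / n = -456.4 kJ/mol

ΔH = -456 kJ/mol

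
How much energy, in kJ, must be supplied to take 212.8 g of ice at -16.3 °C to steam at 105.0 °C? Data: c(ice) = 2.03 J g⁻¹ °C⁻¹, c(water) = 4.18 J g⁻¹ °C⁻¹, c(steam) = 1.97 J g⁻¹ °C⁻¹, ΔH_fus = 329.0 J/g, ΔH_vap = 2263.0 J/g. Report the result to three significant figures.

q = 650 kJ

q1 (heat ice -16.3→0.0 °C): 212.8 × 2.03 × 16.3 = 7041 J
q2 (melt at 0 °C): 212.8 × 329.0 = 70011 J
q3 (heat water 0.0→100.0 °C): 212.8 × 4.18 × 100.0 = 88950 J
q4 (vaporize at 100 °C): 212.8 × 2263.0 = 481566 J
q5 (heat steam 100.0→105.0 °C): 212.8 × 1.97 × 5.0 = 2096 J
Total: 7041 + 70011 + 88950 + 481566 + 2096 = 649664 J = 650 kJ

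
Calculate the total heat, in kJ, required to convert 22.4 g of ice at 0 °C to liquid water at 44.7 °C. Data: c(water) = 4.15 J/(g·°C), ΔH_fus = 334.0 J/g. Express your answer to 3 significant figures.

q = 11.6 kJ

q1 (melt at 0 °C): 22.4 × 334.0 = 7482 J
q2 (heat water 0.0→44.7 °C): 22.4 × 4.15 × 44.7 = 4155 J
Total: 7482 + 4155 = 11637 J = 11.6 kJ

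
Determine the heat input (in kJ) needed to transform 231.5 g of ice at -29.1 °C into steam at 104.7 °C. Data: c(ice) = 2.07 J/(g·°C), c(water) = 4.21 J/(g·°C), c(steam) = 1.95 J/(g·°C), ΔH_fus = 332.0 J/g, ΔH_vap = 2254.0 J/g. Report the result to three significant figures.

q1 (heat ice -29.1→0.0 °C): 231.5 × 2.07 × 29.1 = 13945 J
q2 (melt at 0 °C): 231.5 × 332.0 = 76858 J
q3 (heat water 0.0→100.0 °C): 231.5 × 4.21 × 100.0 = 97462 J
q4 (vaporize at 100 °C): 231.5 × 2254.0 = 521801 J
q5 (heat steam 100.0→104.7 °C): 231.5 × 1.95 × 4.7 = 2122 J
Total: 13945 + 76858 + 97462 + 521801 + 2122 = 712188 J = 712 kJ

q = 712 kJ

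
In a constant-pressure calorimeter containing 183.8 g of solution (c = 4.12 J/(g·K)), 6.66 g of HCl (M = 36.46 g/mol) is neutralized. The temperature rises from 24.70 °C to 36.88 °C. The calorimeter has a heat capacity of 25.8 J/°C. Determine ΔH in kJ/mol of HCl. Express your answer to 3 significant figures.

|ΔT| = |36.88 − 24.70| = 12.18 °C
|q_surr| = (183.8 × 4.12 + 25.8) × 12.18 = 783.056 × 12.18 = 9538 J
n(HCl) = 6.66 / 36.46 = 0.1827 mol
Temperature rose, so q_rxn = −|q_surr| = -9.538 kJ
ΔH = q_rxn / n = -52.21 kJ/mol

ΔH = -52.2 kJ/mol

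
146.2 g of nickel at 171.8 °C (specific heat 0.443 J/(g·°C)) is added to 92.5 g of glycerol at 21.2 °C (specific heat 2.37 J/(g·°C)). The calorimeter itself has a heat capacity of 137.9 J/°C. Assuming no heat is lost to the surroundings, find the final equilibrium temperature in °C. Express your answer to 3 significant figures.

Heat lost by nickel = heat gained by glycerol + calorimeter.
(146.2)(0.443)(171.8 − T) = [(92.5)(2.37) + 137.9](T − 21.2)
64.7666 (171.8 − T) = 357.125 (T − 21.2)
11127 − 64.7666 T = 357.125 T − 7571.1
18698.1 = 421.8916 T
T = 44.32 °C

T_f = 44.3 °C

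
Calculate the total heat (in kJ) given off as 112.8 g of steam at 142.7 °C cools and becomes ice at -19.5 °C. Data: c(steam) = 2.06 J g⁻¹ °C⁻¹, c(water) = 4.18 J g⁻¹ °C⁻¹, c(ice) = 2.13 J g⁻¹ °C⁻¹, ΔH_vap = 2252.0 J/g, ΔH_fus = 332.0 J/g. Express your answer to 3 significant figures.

q1 (cool steam 142.7→100 °C): 112.8 × 2.06 × 42.7 = 9922 J
q2 (condense at 100 °C): 112.8 × 2252.0 = 254026 J
q3 (cool water 100→0 °C): 112.8 × 4.18 × 100.0 = 47150 J
q4 (freeze at 0 °C): 112.8 × 332.0 = 37450 J
q5 (cool ice 0→-19.5 °C): 112.8 × 2.13 × 19.5 = 4685 J
Total: 9922 + 254026 + 47150 + 37450 + 4685 = 353233 J = 353 kJ

q = 353 kJ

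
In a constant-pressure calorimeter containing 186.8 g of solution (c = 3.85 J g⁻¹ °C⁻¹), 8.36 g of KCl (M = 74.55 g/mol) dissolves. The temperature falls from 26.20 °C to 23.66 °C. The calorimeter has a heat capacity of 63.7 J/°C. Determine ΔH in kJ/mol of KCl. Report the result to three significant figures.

ΔH = 17.7 kJ/mol

|ΔT| = |23.66 − 26.20| = 2.54 °C
|q_surr| = (186.8 × 3.85 + 63.7) × 2.54 = 782.88 × 2.54 = 1989 J
n(KCl) = 8.36 / 74.55 = 0.1121 mol
Temperature fell, so q_rxn = +|q_surr| = 1.989 kJ
ΔH = q_rxn / n = 17.74 kJ/mol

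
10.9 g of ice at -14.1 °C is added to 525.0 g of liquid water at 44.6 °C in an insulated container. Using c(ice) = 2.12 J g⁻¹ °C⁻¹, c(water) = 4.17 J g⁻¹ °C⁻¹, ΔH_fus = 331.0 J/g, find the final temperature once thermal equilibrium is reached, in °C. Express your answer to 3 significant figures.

Heat to bring ice to 0 °C and melt it: q₁ = 10.9×2.12×14.1 + 10.9×331.0 = 3933.7 J
Heat the water can supply cooling to 0 °C: 525.0×4.17×44.6 = 97640.6 J > q₁, so all ice melts.
Energy balance: 525.0×4.17×(44.6 − T) = 3933.7 + 10.9×4.17×(T − 0)
2189.25(44.6 − T) = 3933.7 + 45.453 T
97640.6 − 3933.7 = 2234.703 T
T = 93706.9 / 2234.703 = 41.93 °C

T_f = 41.9 °C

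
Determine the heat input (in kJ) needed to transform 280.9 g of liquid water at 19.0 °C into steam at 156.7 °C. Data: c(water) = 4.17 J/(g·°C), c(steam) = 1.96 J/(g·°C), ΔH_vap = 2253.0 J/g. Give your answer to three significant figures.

q = 759 kJ

q1 (heat water 19.0→100.0 °C): 280.9 × 4.17 × 81.0 = 94880 J
q2 (vaporize at 100 °C): 280.9 × 2253.0 = 632868 J
q3 (heat steam 100.0→156.7 °C): 280.9 × 1.96 × 56.7 = 31217 J
Total: 94880 + 632868 + 31217 = 758965 J = 759 kJ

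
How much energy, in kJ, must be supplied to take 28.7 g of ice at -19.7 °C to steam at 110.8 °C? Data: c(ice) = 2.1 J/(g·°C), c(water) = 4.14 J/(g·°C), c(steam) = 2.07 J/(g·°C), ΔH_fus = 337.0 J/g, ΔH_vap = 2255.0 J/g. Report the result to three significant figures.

q1 (heat ice -19.7→0.0 °C): 28.7 × 2.1 × 19.7 = 1187 J
q2 (melt at 0 °C): 28.7 × 337.0 = 9672 J
q3 (heat water 0.0→100.0 °C): 28.7 × 4.14 × 100.0 = 11882 J
q4 (vaporize at 100 °C): 28.7 × 2255.0 = 64719 J
q5 (heat steam 100.0→110.8 °C): 28.7 × 2.07 × 10.8 = 642 J
Total: 1187 + 9672 + 11882 + 64719 + 642 = 88102 J = 88.1 kJ

q = 88.1 kJ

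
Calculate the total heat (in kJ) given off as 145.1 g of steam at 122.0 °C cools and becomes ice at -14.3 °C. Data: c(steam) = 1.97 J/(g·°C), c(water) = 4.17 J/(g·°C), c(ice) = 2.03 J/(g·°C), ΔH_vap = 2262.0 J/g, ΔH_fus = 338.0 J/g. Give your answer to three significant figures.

q = 448 kJ

q1 (cool steam 122.0→100 °C): 145.1 × 1.97 × 22.0 = 6289 J
q2 (condense at 100 °C): 145.1 × 2262.0 = 328216 J
q3 (cool water 100→0 °C): 145.1 × 4.17 × 100.0 = 60507 J
q4 (freeze at 0 °C): 145.1 × 338.0 = 49044 J
q5 (cool ice 0→-14.3 °C): 145.1 × 2.03 × 14.3 = 4212 J
Total: 6289 + 328216 + 60507 + 49044 + 4212 = 448268 J = 448 kJ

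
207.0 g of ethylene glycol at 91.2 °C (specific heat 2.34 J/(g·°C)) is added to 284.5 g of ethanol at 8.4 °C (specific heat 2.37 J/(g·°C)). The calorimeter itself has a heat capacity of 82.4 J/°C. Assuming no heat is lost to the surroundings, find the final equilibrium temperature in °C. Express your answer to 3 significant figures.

Heat lost by ethylene glycol = heat gained by ethanol + calorimeter.
(207.0)(2.34)(91.2 − T) = [(284.5)(2.37) + 82.4](T − 8.4)
484.38 (91.2 − T) = 756.665 (T − 8.4)
44175 − 484.38 T = 756.665 T − 6356.0
50531.0 = 1241.045 T
T = 40.72 °C

T_f = 40.7 °C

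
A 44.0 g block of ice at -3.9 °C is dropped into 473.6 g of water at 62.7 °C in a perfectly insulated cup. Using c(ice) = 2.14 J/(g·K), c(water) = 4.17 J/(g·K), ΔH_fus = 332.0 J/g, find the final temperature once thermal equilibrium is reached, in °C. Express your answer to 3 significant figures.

Heat to bring ice to 0 °C and melt it: q₁ = 44.0×2.14×3.9 + 44.0×332.0 = 14975 J
Heat the water can supply cooling to 0 °C: 473.6×4.17×62.7 = 123827 J > q₁, so all ice melts.
Energy balance: 473.6×4.17×(62.7 − T) = 14975 + 44.0×4.17×(T − 0)
1974.912(62.7 − T) = 14975 + 183.48 T
123827 − 14975 = 2158.392 T
T = 108852 / 2158.392 = 50.43 °C

T_f = 50.4 °C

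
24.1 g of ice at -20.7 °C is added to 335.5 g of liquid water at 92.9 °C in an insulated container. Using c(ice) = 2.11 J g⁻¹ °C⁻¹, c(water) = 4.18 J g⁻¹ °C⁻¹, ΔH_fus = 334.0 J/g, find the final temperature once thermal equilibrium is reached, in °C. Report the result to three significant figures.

T_f = 80.6 °C

Heat to bring ice to 0 °C and melt it: q₁ = 24.1×2.11×20.7 + 24.1×334.0 = 9102.0 J
Heat the water can supply cooling to 0 °C: 335.5×4.18×92.9 = 130282 J > q₁, so all ice melts.
Energy balance: 335.5×4.18×(92.9 − T) = 9102.0 + 24.1×4.18×(T − 0)
1402.39(92.9 − T) = 9102.0 + 100.738 T
130282 − 9102.0 = 1503.128 T
T = 121180.0 / 1503.128 = 80.62 °C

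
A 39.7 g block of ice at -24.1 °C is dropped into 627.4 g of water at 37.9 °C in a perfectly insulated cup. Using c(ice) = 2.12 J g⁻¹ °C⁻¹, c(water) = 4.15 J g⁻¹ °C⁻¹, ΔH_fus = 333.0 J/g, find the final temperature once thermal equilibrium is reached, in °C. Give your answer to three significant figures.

T_f = 30.1 °C

Heat to bring ice to 0 °C and melt it: q₁ = 39.7×2.12×24.1 + 39.7×333.0 = 15248 J
Heat the water can supply cooling to 0 °C: 627.4×4.15×37.9 = 98680.6 J > q₁, so all ice melts.
Energy balance: 627.4×4.15×(37.9 − T) = 15248 + 39.7×4.15×(T − 0)
2603.71(37.9 − T) = 15248 + 164.755 T
98680.6 − 15248 = 2768.465 T
T = 83432.6 / 2768.465 = 30.14 °C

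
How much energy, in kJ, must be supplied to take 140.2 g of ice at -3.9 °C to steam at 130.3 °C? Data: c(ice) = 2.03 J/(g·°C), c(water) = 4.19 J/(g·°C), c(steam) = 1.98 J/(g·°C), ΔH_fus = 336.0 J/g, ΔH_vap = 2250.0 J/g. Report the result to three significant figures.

q = 431 kJ

q1 (heat ice -3.9→0.0 °C): 140.2 × 2.03 × 3.9 = 1110 J
q2 (melt at 0 °C): 140.2 × 336.0 = 47107 J
q3 (heat water 0.0→100.0 °C): 140.2 × 4.19 × 100.0 = 58744 J
q4 (vaporize at 100 °C): 140.2 × 2250.0 = 315450 J
q5 (heat steam 100.0→130.3 °C): 140.2 × 1.98 × 30.3 = 8411 J
Total: 1110 + 47107 + 58744 + 315450 + 8411 = 430822 J = 431 kJ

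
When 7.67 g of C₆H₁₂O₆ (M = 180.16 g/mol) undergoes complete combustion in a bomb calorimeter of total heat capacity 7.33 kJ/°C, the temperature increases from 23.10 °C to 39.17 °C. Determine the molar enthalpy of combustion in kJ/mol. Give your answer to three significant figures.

ΔT = 39.17 − 23.10 = 16.07 °C
q_cal = C_cal × ΔT = 7.33 × 16.07 = 117.7931 kJ
n = 7.67 / 180.16 = 0.04257 mol
q_rxn = −q_cal = -117.7931 kJ
ΔH = -117.7931 / 0.04257 = -2767 kJ/mol

ΔH = -2770 kJ/mol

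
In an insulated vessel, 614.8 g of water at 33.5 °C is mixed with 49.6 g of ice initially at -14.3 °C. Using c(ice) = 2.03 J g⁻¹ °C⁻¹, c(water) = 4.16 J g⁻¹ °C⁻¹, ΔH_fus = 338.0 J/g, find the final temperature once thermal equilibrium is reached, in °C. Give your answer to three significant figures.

T_f = 24.4 °C

Heat to bring ice to 0 °C and melt it: q₁ = 49.6×2.03×14.3 + 49.6×338.0 = 18205 J
Heat the water can supply cooling to 0 °C: 614.8×4.16×33.5 = 85678.5 J > q₁, so all ice melts.
Energy balance: 614.8×4.16×(33.5 − T) = 18205 + 49.6×4.16×(T − 0)
2557.568(33.5 − T) = 18205 + 206.336 T
85678.5 − 18205 = 2763.904 T
T = 67473.5 / 2763.904 = 24.41 °C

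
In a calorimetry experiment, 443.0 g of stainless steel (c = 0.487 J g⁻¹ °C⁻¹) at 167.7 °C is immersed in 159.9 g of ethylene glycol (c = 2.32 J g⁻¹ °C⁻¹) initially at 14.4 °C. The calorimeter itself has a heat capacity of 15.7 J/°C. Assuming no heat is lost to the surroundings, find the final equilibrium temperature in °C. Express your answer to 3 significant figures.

T_f = 69.3 °C

Heat lost by stainless steel = heat gained by ethylene glycol + calorimeter.
(443.0)(0.487)(167.7 − T) = [(159.9)(2.32) + 15.7](T − 14.4)
215.741 (167.7 − T) = 386.668 (T − 14.4)
36180 − 215.741 T = 386.668 T − 5568.0
41748.0 = 602.409 T
T = 69.30 °C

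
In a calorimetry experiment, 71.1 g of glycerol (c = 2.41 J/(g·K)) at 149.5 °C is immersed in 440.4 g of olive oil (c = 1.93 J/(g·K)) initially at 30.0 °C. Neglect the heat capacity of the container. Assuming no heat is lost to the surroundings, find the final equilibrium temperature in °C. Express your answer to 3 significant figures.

T_f = 50.0 °C

Heat lost by glycerol = heat gained by olive oil.
(71.1)(2.41)(149.5 − T) = (440.4)(1.93)(T − 30.0)
171.351 (149.5 − T) = 849.972 (T − 30.0)
25617 − 171.351 T = 849.972 T − 25499
51116 = 1021.323 T
T = 50.049 °C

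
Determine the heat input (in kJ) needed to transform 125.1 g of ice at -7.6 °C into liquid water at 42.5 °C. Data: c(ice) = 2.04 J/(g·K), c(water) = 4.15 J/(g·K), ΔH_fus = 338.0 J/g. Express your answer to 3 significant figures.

q1 (heat ice -7.6→0.0 °C): 125.1 × 2.04 × 7.6 = 1940 J
q2 (melt at 0 °C): 125.1 × 338.0 = 42284 J
q3 (heat water 0.0→42.5 °C): 125.1 × 4.15 × 42.5 = 22065 J
Total: 1940 + 42284 + 22065 = 66289 J = 66.3 kJ

q = 66.3 kJ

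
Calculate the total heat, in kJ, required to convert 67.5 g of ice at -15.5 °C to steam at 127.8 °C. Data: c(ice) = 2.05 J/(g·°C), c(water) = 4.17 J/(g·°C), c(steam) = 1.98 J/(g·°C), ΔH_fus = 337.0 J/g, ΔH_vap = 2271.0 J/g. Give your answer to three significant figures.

q1 (heat ice -15.5→0.0 °C): 67.5 × 2.05 × 15.5 = 2145 J
q2 (melt at 0 °C): 67.5 × 337.0 = 22748 J
q3 (heat water 0.0→100.0 °C): 67.5 × 4.17 × 100.0 = 28148 J
q4 (vaporize at 100 °C): 67.5 × 2271.0 = 153293 J
q5 (heat steam 100.0→127.8 °C): 67.5 × 1.98 × 27.8 = 3715 J
Total: 2145 + 22748 + 28148 + 153293 + 3715 = 210049 J = 210 kJ

q = 210 kJ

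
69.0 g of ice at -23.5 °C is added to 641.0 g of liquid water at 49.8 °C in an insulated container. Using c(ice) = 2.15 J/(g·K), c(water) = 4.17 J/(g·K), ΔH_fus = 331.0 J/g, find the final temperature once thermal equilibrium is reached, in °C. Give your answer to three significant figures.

T_f = 36.1 °C

Heat to bring ice to 0 °C and melt it: q₁ = 69.0×2.15×23.5 + 69.0×331.0 = 26325 J
Heat the water can supply cooling to 0 °C: 641.0×4.17×49.8 = 133114 J > q₁, so all ice melts.
Energy balance: 641.0×4.17×(49.8 − T) = 26325 + 69.0×4.17×(T − 0)
2672.97(49.8 − T) = 26325 + 287.73 T
133114 − 26325 = 2960.70 T
T = 106789 / 2960.70 = 36.07 °C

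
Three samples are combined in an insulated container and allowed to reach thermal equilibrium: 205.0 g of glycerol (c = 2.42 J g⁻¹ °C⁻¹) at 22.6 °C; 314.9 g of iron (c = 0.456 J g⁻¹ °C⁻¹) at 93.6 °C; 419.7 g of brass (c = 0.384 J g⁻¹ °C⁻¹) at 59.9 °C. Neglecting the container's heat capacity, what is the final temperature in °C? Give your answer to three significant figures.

Σ mᵢcᵢ(T − Tᵢ) = 0  ⇒  T = Σ mᵢcᵢTᵢ / Σ mᵢcᵢ
Σ mᵢcᵢ = 205.0×2.42 + 314.9×0.456 + 419.7×0.384 = 800.8592
Σ mᵢcᵢTᵢ = 496.1×22.6 + 143.5944×93.6 + 161.1648×59.9 = 34306
T = 34306 / 800.8592 = 42.84 °C

T_f = 42.8 °C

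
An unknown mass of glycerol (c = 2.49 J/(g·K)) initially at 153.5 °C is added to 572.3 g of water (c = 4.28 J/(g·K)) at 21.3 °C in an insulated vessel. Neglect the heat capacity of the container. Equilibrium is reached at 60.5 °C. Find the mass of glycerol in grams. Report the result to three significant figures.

m = 415 g

q_gained = (572.3 × 4.28) × (60.5 − 21.3) = 96020 J
q_lost = m × 2.49 × (153.5 − 60.5) = 231.57 m
m = 96020 / 231.57 = 415 g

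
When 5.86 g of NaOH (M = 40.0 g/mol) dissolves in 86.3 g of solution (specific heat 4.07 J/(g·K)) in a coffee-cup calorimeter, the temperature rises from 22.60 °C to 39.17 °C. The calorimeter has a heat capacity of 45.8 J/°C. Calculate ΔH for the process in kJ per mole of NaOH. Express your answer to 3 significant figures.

ΔH = -44.9 kJ/mol

|ΔT| = |39.17 − 22.60| = 16.57 °C
|q_surr| = (86.3 × 4.07 + 45.8) × 16.57 = 397.041 × 16.57 = 6579 J
n(NaOH) = 5.86 / 40.0 = 0.1465 mol
Temperature rose, so q_rxn = −|q_surr| = -6.579 kJ
ΔH = q_rxn / n = -44.91 kJ/mol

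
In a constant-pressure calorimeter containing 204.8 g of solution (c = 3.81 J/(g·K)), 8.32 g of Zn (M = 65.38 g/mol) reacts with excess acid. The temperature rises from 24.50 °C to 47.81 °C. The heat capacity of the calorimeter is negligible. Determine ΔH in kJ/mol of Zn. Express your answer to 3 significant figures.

|ΔT| = |47.81 − 24.50| = 23.31 °C
|q_surr| = (204.8 × 3.81) × 23.31 = 780.288 × 23.31 = 18190 J
n(Zn) = 8.32 / 65.38 = 0.1273 mol
Temperature rose, so q_rxn = −|q_surr| = -18.19 kJ
ΔH = q_rxn / n = -142.9 kJ/mol

ΔH = -143 kJ/mol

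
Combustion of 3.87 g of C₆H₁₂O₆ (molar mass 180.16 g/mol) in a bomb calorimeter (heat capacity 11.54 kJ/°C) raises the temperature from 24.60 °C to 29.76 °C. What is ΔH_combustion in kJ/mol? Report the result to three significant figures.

ΔT = 29.76 − 24.60 = 5.16 °C
q_cal = C_cal × ΔT = 11.54 × 5.16 = 59.5464 kJ
n = 3.87 / 180.16 = 0.02148 mol
q_rxn = −q_cal = -59.5464 kJ
ΔH = -59.5464 / 0.02148 = -2772 kJ/mol

ΔH = -2770 kJ/mol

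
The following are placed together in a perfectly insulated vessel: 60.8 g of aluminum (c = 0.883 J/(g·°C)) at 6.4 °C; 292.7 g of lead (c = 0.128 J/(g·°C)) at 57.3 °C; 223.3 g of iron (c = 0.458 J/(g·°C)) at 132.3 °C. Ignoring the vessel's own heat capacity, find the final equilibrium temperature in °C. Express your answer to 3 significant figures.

T_f = 82.8 °C

Σ mᵢcᵢ(T − Tᵢ) = 0  ⇒  T = Σ mᵢcᵢTᵢ / Σ mᵢcᵢ
Σ mᵢcᵢ = 60.8×0.883 + 292.7×0.128 + 223.3×0.458 = 193.4234
Σ mᵢcᵢTᵢ = 53.6864×6.4 + 37.4656×57.3 + 102.2714×132.3 = 16021
T = 16021 / 193.4234 = 82.83 °C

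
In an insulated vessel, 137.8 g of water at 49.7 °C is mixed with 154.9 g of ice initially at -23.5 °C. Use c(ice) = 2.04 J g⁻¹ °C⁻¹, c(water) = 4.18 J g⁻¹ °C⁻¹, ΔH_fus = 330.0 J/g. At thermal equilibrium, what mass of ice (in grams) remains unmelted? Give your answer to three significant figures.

m_ice remaining = 90.7 g

Heat to warm all ice to 0 °C: 154.9×2.04×23.5 = 7425.9 J
Heat released by water cooling to 0 °C: 137.8×4.18×49.7 = 28627 J
28627 J < 7425.9 + 154.9×330.0 = 58542.9 J, so not all ice melts; final T = 0 °C.
Heat left for melting: 28627 − 7425.9 = 21201.1 J
Mass melted = 21201.1 / 330.0 = 64.25 g
Ice remaining = 154.9 − 64.25 = 90.65 g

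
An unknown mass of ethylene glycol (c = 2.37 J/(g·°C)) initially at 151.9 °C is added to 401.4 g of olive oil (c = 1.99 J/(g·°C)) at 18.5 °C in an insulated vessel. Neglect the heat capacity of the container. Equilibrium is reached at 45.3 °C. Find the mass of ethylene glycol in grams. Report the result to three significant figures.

m = 84.7 g

q_gained = (401.4 × 1.99) × (45.3 − 18.5) = 21410 J
q_lost = m × 2.37 × (151.9 − 45.3) = 252.642 m
m = 21410 / 252.642 = 84.7 g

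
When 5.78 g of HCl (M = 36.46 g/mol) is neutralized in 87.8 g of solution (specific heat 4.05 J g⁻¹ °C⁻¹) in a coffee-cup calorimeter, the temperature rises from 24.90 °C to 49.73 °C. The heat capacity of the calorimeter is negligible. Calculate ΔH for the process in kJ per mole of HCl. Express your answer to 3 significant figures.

|ΔT| = |49.73 − 24.90| = 24.83 °C
|q_surr| = (87.8 × 4.05) × 24.83 = 355.59 × 24.83 = 8829 J
n(HCl) = 5.78 / 36.46 = 0.1585 mol
Temperature rose, so q_rxn = −|q_surr| = -8.829 kJ
ΔH = q_rxn / n = -55.70 kJ/mol

ΔH = -55.7 kJ/mol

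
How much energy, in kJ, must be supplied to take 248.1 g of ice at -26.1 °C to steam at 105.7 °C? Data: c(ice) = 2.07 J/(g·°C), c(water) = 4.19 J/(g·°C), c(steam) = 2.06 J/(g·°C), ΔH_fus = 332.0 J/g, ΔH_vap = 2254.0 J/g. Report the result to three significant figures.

q = 762 kJ

q1 (heat ice -26.1→0.0 °C): 248.1 × 2.07 × 26.1 = 13404 J
q2 (melt at 0 °C): 248.1 × 332.0 = 82369 J
q3 (heat water 0.0→100.0 °C): 248.1 × 4.19 × 100.0 = 103954 J
q4 (vaporize at 100 °C): 248.1 × 2254.0 = 559217 J
q5 (heat steam 100.0→105.7 °C): 248.1 × 2.06 × 5.7 = 2913 J
Total: 13404 + 82369 + 103954 + 559217 + 2913 = 761857 J = 762 kJ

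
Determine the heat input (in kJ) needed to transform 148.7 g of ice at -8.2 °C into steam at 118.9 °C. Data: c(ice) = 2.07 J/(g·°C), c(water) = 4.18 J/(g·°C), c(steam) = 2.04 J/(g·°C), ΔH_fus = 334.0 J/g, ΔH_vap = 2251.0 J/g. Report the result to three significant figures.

q1 (heat ice -8.2→0.0 °C): 148.7 × 2.07 × 8.2 = 2524 J
q2 (melt at 0 °C): 148.7 × 334.0 = 49666 J
q3 (heat water 0.0→100.0 °C): 148.7 × 4.18 × 100.0 = 62157 J
q4 (vaporize at 100 °C): 148.7 × 2251.0 = 334724 J
q5 (heat steam 100.0→118.9 °C): 148.7 × 2.04 × 18.9 = 5733 J
Total: 2524 + 49666 + 62157 + 334724 + 5733 = 454804 J = 455 kJ

q = 455 kJ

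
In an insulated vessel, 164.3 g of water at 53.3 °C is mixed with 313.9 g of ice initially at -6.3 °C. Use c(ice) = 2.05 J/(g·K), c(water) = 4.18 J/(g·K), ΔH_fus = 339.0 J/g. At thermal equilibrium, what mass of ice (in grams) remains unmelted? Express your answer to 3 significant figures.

m_ice remaining = 218 g

Heat to warm all ice to 0 °C: 313.9×2.05×6.3 = 4054.0 J
Heat released by water cooling to 0 °C: 164.3×4.18×53.3 = 36605 J
36605 J < 4054.0 + 313.9×339.0 = 110466.1 J, so not all ice melts; final T = 0 °C.
Heat left for melting: 36605 − 4054.0 = 32551.0 J
Mass melted = 32551.0 / 339.0 = 96.02 g
Ice remaining = 313.9 − 96.02 = 217.88 g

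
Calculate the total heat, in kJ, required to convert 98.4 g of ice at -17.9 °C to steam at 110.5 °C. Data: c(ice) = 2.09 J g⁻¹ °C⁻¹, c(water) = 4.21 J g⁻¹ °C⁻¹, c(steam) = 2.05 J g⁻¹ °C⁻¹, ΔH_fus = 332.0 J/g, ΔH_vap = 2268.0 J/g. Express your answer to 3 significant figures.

q1 (heat ice -17.9→0.0 °C): 98.4 × 2.09 × 17.9 = 3681 J
q2 (melt at 0 °C): 98.4 × 332.0 = 32669 J
q3 (heat water 0.0→100.0 °C): 98.4 × 4.21 × 100.0 = 41426 J
q4 (vaporize at 100 °C): 98.4 × 2268.0 = 223171 J
q5 (heat steam 100.0→110.5 °C): 98.4 × 2.05 × 10.5 = 2118 J
Total: 3681 + 32669 + 41426 + 223171 + 2118 = 303065 J = 303 kJ

q = 303 kJ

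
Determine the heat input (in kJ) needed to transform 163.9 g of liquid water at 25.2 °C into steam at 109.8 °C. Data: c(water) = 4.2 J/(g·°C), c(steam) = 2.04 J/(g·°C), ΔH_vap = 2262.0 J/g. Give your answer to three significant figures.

q = 426 kJ

q1 (heat water 25.2→100.0 °C): 163.9 × 4.2 × 74.8 = 51491 J
q2 (vaporize at 100 °C): 163.9 × 2262.0 = 370742 J
q3 (heat steam 100.0→109.8 °C): 163.9 × 2.04 × 9.8 = 3277 J
Total: 51491 + 370742 + 3277 = 425510 J = 426 kJ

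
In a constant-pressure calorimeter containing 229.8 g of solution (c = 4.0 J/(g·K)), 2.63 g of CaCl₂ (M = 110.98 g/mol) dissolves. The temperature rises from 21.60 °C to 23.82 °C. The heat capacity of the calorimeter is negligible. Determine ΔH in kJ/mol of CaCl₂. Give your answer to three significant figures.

ΔH = -86.1 kJ/mol

|ΔT| = |23.82 − 21.60| = 2.22 °C
|q_surr| = (229.8 × 4.0) × 2.22 = 919.2 × 2.22 = 2041 J
n(CaCl₂) = 2.63 / 110.98 = 0.02370 mol
Temperature rose, so q_rxn = −|q_surr| = -2.041 kJ
ΔH = q_rxn / n = -86.12 kJ/mol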